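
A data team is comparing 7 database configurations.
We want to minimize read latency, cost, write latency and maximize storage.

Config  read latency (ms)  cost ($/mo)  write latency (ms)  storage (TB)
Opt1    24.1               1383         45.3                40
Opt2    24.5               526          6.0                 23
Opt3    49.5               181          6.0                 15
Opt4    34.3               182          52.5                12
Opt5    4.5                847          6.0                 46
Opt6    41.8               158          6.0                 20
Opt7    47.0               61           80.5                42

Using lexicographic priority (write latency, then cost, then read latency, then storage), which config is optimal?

Opt6

First minimize write latency: best is 6.0, kept {Opt2, Opt3, Opt5, Opt6}.
Then minimize cost: best is 158, kept {Opt6}.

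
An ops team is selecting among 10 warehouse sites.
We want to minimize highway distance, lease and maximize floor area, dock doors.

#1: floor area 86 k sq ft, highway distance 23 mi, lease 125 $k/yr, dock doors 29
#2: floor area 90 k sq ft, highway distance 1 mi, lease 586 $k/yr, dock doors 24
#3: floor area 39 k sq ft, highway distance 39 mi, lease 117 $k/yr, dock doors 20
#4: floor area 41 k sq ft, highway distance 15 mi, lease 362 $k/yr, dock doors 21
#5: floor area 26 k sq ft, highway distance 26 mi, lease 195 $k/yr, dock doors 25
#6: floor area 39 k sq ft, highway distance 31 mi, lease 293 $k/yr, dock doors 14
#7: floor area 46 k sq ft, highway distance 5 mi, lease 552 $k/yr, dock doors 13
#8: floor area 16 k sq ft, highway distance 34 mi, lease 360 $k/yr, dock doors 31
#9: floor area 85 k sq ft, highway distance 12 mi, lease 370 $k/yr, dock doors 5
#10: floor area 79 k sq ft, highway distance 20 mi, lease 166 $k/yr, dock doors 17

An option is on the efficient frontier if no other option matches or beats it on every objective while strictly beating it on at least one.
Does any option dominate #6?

#1 vs #6: floor area 86≥39, highway distance 23≤31, lease 125≤293, dock doors 29≥14 — #1 is at least as good on every objective and strictly better on at least one, so #1 dominates #6.

Yes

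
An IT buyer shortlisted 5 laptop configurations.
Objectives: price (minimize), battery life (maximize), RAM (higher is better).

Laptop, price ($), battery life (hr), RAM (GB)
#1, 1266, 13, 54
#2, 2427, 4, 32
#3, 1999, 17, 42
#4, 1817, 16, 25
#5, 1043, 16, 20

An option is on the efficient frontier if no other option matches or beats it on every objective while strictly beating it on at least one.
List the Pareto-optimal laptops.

#1, #3, #4, #5

#1: not dominated (best RAM).
#2: dominated by #1 (price 1266≤2427, battery life 13≥4, RAM 54≥32).
#3: not dominated (best battery life).
#4: not dominated.
#5: not dominated (best price).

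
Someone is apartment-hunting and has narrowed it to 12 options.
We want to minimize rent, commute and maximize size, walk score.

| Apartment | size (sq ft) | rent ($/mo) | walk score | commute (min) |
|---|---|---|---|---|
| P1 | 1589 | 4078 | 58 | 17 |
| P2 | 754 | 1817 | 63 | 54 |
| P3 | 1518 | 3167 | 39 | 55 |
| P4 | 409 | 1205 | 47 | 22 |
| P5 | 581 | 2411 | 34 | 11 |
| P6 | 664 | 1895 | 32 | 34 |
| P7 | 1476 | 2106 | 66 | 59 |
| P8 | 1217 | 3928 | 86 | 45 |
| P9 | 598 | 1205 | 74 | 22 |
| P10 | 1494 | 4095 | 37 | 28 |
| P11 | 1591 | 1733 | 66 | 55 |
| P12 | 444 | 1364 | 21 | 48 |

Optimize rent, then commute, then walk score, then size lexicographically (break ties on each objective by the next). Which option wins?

P9

First minimize rent: best is 1205, kept {P4, P9}.
Then minimize commute: best is 22, kept {P4, P9}.
Then maximize walk score: best is 74, kept {P9}.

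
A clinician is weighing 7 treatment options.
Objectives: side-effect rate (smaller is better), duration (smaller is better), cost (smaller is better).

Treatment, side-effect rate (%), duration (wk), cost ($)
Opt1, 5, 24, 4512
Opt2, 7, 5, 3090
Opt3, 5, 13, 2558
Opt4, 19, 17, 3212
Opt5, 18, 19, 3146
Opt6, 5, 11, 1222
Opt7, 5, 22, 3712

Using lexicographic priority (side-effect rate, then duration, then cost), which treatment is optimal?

Opt6

First minimize side-effect rate: best is 5, kept {Opt1, Opt3, Opt6, Opt7}.
Then minimize duration: best is 11, kept {Opt6}.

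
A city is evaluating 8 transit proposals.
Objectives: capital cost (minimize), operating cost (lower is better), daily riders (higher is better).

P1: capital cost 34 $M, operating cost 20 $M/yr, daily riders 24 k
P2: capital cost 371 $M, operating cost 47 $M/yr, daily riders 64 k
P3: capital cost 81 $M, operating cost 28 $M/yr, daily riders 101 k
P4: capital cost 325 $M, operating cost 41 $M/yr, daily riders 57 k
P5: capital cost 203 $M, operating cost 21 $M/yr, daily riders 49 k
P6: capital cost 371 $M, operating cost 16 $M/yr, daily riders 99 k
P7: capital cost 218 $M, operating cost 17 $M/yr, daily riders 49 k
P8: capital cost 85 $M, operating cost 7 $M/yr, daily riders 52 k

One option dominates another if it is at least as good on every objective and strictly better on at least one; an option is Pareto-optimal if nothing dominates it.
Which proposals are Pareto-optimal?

P1: not dominated (best capital cost).
P2: dominated by P3 (capital cost 81≤371, operating cost 28≤47, daily riders 101≥64).
P3: not dominated (best daily riders).
P4: dominated by P3 (capital cost 81≤325, operating cost 28≤41, daily riders 101≥57).
P5: dominated by P8 (capital cost 85≤203, operating cost 7≤21, daily riders 52≥49).
P6: not dominated.
P7: dominated by P8 (capital cost 85≤218, operating cost 7≤17, daily riders 52≥49).
P8: not dominated (best operating cost).

P1, P3, P6, P8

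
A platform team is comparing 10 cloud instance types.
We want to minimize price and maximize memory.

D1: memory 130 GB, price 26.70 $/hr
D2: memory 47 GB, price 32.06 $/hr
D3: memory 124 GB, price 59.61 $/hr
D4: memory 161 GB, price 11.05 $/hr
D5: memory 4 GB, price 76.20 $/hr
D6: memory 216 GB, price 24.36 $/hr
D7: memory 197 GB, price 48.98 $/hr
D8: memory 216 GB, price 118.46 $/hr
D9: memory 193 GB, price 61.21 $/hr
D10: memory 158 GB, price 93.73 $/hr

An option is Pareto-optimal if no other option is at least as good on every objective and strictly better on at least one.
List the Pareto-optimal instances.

D1: dominated by D4 (memory 161≥130, price 11.05≤26.70).
D2: dominated by D1 (memory 130≥47, price 26.70≤32.06).
D3: dominated by D1 (memory 130≥124, price 26.70≤59.61).
D4: not dominated (best price).
D5: dominated by D1 (memory 130≥4, price 26.70≤76.20).
D6: not dominated.
D7: dominated by D6 (memory 216≥197, price 24.36≤48.98).
D8: dominated by D6 (memory 216≥216, price 24.36≤118.46).
D9: dominated by D6 (memory 216≥193, price 24.36≤61.21).
D10: dominated by D4 (memory 161≥158, price 11.05≤93.73).

D4, D6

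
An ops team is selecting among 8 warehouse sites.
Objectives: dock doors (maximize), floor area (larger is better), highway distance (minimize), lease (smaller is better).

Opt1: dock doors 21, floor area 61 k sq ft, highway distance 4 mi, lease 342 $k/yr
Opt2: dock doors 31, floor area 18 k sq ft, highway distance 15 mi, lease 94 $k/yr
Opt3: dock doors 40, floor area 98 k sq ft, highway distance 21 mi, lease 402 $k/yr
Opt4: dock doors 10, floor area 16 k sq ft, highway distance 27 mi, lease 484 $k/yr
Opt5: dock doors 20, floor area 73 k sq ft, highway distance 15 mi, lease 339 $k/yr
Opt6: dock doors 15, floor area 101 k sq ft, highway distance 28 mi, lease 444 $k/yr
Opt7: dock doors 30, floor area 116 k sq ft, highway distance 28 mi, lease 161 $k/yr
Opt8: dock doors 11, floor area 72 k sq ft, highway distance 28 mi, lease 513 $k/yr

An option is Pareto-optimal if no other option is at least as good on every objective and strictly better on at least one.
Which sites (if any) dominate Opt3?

Opt1: worse on dock doors (21 vs 40).
Opt2: worse on dock doors (31 vs 40).
Opt4: worse on dock doors (10 vs 40).
Opt5: worse on dock doors (20 vs 40).
Opt6: worse on dock doors (15 vs 40).
Opt7: worse on dock doors (30 vs 40).
Opt8: worse on dock doors (11 vs 40).
No option dominates Opt3.

none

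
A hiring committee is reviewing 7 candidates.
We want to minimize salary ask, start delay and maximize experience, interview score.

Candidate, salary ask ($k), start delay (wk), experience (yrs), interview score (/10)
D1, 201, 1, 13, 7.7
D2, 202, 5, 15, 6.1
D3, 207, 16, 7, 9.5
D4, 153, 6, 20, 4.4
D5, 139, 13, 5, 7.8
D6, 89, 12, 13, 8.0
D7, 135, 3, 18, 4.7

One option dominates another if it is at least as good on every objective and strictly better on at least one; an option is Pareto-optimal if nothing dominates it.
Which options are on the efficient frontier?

D1: not dominated (best start delay).
D2: not dominated.
D3: not dominated (best interview score).
D4: not dominated (best experience).
D5: dominated by D6 (salary ask 89≤139, start delay 12≤13, experience 13≥5, interview score 8.0≥7.8).
D6: not dominated (best salary ask).
D7: not dominated.

D1, D2, D3, D4, D6, D7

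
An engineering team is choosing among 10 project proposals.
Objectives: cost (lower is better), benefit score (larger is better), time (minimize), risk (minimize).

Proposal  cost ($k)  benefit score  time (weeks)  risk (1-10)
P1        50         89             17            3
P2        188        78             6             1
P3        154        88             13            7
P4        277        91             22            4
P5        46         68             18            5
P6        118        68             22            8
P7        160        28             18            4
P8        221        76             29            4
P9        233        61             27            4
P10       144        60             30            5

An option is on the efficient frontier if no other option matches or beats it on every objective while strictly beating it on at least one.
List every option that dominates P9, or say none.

P1, P2

P1: cost 50≤233, benefit score 89≥61, time 17≤27, risk 3≤4 — dominates P9.
P2: cost 188≤233, benefit score 78≥61, time 6≤27, risk 1≤4 — dominates P9.
Others (P3, P4, P5, P6, P7, P8, P10) are each worse than P9 on at least one objective.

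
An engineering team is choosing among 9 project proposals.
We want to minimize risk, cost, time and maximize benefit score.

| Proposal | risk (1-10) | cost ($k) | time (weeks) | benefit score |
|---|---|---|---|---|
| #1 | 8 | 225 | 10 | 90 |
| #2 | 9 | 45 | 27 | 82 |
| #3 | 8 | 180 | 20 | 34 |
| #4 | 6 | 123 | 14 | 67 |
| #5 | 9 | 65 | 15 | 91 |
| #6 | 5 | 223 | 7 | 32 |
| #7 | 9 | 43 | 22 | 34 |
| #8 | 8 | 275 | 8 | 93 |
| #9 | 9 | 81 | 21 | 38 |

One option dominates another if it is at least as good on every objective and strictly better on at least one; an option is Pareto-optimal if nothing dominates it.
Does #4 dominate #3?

Yes

#4 vs #3: risk 6≤8, cost 123≤180, time 14≤20, benefit score 67≥34 — #4 is at least as good on every objective with at least one strict improvement.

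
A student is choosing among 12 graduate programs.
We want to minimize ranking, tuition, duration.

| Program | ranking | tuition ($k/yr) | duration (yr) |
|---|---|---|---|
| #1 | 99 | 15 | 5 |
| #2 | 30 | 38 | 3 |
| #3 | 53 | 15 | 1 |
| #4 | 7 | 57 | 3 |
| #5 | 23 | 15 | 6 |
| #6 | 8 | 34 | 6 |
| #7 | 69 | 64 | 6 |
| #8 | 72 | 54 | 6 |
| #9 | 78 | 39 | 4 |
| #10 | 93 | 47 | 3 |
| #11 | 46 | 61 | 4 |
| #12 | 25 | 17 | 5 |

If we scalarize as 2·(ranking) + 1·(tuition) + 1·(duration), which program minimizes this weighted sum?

#6

#1: 2·99 + 1·15 + 1·5 = 218
#2: 2·30 + 1·38 + 1·3 = 101
#3: 2·53 + 1·15 + 1·1 = 122
#4: 2·7 + 1·57 + 1·3 = 74
#5: 2·23 + 1·15 + 1·6 = 67
#6: 2·8 + 1·34 + 1·6 = 56
#7: 2·69 + 1·64 + 1·6 = 208
#8: 2·72 + 1·54 + 1·6 = 204
#9: 2·78 + 1·39 + 1·4 = 199
#10: 2·93 + 1·47 + 1·3 = 236
#11: 2·46 + 1·61 + 1·4 = 157
#12: 2·25 + 1·17 + 1·5 = 72
Lowest: #6 at 56.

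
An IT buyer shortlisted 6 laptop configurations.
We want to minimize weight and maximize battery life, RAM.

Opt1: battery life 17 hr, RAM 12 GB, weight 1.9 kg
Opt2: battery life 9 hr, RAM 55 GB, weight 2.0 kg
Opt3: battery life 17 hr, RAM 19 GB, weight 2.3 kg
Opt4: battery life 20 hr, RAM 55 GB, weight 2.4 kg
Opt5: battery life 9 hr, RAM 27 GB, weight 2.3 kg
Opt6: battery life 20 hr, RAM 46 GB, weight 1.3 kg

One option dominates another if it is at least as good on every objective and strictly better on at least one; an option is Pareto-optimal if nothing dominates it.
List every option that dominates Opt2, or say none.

none

Opt1: worse on RAM (12 vs 55).
Opt3: worse on RAM (19 vs 55).
Opt4: worse on weight (2.4 vs 2.0).
Opt5: worse on RAM (27 vs 55).
Opt6: worse on RAM (46 vs 55).
No option dominates Opt2.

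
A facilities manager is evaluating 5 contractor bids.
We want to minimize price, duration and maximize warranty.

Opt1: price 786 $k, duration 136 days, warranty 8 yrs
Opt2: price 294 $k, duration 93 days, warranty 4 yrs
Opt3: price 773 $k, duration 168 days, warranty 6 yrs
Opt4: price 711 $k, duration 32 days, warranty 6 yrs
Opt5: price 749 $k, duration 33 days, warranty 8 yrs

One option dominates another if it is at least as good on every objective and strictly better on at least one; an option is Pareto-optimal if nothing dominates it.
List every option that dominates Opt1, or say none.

Opt5: price 749≤786, duration 33≤136, warranty 8≥8 — dominates Opt1.
Others (Opt2, Opt3, Opt4) are each worse than Opt1 on at least one objective.

Opt5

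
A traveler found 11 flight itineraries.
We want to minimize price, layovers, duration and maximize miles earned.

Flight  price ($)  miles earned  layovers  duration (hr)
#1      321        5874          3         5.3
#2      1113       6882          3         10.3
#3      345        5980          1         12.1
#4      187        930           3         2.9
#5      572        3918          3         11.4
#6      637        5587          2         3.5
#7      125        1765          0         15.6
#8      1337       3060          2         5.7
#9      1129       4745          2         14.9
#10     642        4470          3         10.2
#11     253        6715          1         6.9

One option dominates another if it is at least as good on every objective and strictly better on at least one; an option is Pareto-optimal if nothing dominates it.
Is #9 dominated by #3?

Yes

#3 vs #9: price 345≤1129, miles earned 5980≥4745, layovers 1≤2, duration 12.1≤14.9 — #3 is at least as good on every objective with at least one strict improvement.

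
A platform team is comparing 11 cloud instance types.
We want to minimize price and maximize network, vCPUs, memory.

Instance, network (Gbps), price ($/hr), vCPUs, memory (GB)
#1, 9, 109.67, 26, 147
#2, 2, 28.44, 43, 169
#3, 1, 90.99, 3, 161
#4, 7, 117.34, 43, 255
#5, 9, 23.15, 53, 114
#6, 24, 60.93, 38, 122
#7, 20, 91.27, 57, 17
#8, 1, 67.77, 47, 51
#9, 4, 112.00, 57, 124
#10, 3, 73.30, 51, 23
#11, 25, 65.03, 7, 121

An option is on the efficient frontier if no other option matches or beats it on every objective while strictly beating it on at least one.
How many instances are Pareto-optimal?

#1: not dominated.
#2: not dominated.
#3: dominated by #2 (network 2≥1, price 28.44≤90.99, vCPUs 43≥3, memory 169≥161).
#4: not dominated (best memory).
#5: not dominated (best price).
#6: not dominated.
#7: not dominated.
#8: dominated by #5 (network 9≥1, price 23.15≤67.77, vCPUs 53≥47, memory 114≥51).
#9: not dominated.
#10: dominated by #5 (network 9≥3, price 23.15≤73.30, vCPUs 53≥51, memory 114≥23).
#11: not dominated (best network).
Pareto-optimal: #1, #2, #4, #5, #6, #7, #9, #11 → 8.

8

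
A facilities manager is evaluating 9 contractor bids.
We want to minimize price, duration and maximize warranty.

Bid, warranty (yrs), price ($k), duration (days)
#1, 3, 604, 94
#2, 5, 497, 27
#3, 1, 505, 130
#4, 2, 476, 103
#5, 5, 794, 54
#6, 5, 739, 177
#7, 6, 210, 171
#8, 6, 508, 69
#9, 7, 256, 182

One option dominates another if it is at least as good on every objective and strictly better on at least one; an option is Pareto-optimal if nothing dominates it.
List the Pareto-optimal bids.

#1: dominated by #2 (warranty 5≥3, price 497≤604, duration 27≤94).
#2: not dominated (best duration).
#3: dominated by #2 (warranty 5≥1, price 497≤505, duration 27≤130).
#4: not dominated.
#5: dominated by #2 (warranty 5≥5, price 497≤794, duration 27≤54).
#6: dominated by #2 (warranty 5≥5, price 497≤739, duration 27≤177).
#7: not dominated (best price).
#8: not dominated.
#9: not dominated (best warranty).

#2, #4, #7, #8, #9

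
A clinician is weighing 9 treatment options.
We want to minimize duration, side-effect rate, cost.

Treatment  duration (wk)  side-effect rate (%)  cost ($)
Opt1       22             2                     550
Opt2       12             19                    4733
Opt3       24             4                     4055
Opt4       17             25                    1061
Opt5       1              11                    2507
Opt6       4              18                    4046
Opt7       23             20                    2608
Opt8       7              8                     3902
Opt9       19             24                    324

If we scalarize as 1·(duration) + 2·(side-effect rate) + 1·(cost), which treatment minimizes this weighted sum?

Opt1: 1·22 + 2·2 + 1·550 = 576
Opt2: 1·12 + 2·19 + 1·4733 = 4783
Opt3: 1·24 + 2·4 + 1·4055 = 4087
Opt4: 1·17 + 2·25 + 1·1061 = 1128
Opt5: 1·1 + 2·11 + 1·2507 = 2530
Opt6: 1·4 + 2·18 + 1·4046 = 4086
Opt7: 1·23 + 2·20 + 1·2608 = 2671
Opt8: 1·7 + 2·8 + 1·3902 = 3925
Opt9: 1·19 + 2·24 + 1·324 = 391
Lowest: Opt9 at 391.

Opt9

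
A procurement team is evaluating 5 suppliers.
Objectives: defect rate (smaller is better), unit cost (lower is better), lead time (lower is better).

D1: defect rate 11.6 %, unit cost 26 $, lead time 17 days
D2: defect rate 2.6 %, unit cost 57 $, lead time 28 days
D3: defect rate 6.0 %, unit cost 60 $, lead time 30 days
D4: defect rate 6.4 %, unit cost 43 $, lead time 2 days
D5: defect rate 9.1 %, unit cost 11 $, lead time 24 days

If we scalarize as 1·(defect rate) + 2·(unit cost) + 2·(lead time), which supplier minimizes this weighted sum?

D5

D1: 1·11.6 + 2·26 + 2·17 = 97.6
D2: 1·2.6 + 2·57 + 2·28 = 172.6
D3: 1·6.0 + 2·60 + 2·30 = 186.0
D4: 1·6.4 + 2·43 + 2·2 = 96.4
D5: 1·9.1 + 2·11 + 2·24 = 79.1
Lowest: D5 at 79.1.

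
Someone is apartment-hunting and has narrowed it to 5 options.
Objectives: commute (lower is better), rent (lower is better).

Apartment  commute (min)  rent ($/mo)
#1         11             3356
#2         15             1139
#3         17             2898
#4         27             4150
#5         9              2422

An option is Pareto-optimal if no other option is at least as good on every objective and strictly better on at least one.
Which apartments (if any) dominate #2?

none

#1: worse on rent (3356 vs 1139).
#3: worse on commute (17 vs 15).
#4: worse on commute (27 vs 15).
#5: worse on rent (2422 vs 1139).
No option dominates #2.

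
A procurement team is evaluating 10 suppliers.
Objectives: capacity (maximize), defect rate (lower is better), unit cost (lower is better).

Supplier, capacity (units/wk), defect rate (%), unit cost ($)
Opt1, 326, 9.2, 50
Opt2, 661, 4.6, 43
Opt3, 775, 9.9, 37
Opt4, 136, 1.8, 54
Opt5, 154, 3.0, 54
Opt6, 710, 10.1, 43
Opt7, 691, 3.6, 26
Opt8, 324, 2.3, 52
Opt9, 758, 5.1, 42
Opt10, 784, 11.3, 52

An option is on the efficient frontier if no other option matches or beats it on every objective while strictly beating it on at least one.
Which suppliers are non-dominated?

Opt3, Opt4, Opt7, Opt8, Opt9, Opt10

Opt1: dominated by Opt2 (capacity 661≥326, defect rate 4.6≤9.2, unit cost 43≤50).
Opt2: dominated by Opt7 (capacity 691≥661, defect rate 3.6≤4.6, unit cost 26≤43).
Opt3: not dominated.
Opt4: not dominated (best defect rate).
Opt5: dominated by Opt8 (capacity 324≥154, defect rate 2.3≤3.0, unit cost 52≤54).
Opt6: dominated by Opt3 (capacity 775≥710, defect rate 9.9≤10.1, unit cost 37≤43).
Opt7: not dominated (best unit cost).
Opt8: not dominated.
Opt9: not dominated.
Opt10: not dominated (best capacity).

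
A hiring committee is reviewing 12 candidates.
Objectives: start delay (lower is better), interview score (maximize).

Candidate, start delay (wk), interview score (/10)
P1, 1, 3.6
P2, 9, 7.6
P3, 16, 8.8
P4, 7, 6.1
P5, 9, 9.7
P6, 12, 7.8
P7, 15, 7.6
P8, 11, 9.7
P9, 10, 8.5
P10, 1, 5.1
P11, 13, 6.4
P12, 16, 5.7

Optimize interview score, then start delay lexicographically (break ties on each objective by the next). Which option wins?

P5

First maximize interview score: best is 9.7, kept {P5, P8}.
Then minimize start delay: best is 9, kept {P5}.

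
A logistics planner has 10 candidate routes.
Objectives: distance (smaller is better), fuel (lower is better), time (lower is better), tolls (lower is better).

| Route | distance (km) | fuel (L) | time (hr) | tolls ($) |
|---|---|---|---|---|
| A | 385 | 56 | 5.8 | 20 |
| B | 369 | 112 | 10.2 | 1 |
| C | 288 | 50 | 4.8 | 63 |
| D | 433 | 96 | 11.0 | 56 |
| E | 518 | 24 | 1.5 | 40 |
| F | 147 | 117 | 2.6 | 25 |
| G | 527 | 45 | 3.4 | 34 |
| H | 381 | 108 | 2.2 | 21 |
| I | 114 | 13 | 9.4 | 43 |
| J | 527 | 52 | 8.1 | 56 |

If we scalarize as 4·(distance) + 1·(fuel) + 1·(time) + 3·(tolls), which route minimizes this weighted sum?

I

A: 4·385 + 1·56 + 1·5.8 + 3·20 = 1661.8
B: 4·369 + 1·112 + 1·10.2 + 3·1 = 1601.2
C: 4·288 + 1·50 + 1·4.8 + 3·63 = 1395.8
D: 4·433 + 1·96 + 1·11.0 + 3·56 = 2007.0
E: 4·518 + 1·24 + 1·1.5 + 3·40 = 2217.5
F: 4·147 + 1·117 + 1·2.6 + 3·25 = 782.6
G: 4·527 + 1·45 + 1·3.4 + 3·34 = 2258.4
H: 4·381 + 1·108 + 1·2.2 + 3·21 = 1697.2
I: 4·114 + 1·13 + 1·9.4 + 3·43 = 607.4
J: 4·527 + 1·52 + 1·8.1 + 3·56 = 2336.1
Lowest: I at 607.4.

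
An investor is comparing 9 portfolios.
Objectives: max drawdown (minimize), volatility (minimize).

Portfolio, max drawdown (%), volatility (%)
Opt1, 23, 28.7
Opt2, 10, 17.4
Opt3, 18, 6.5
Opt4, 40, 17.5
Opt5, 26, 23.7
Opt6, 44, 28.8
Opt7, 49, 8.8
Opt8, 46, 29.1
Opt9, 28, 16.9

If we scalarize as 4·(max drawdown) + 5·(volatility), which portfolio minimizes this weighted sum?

Opt3

Opt1: 4·23 + 5·28.7 = 235.5
Opt2: 4·10 + 5·17.4 = 127.0
Opt3: 4·18 + 5·6.5 = 104.5
Opt4: 4·40 + 5·17.5 = 247.5
Opt5: 4·26 + 5·23.7 = 222.5
Opt6: 4·44 + 5·28.8 = 320.0
Opt7: 4·49 + 5·8.8 = 240.0
Opt8: 4·46 + 5·29.1 = 329.5
Opt9: 4·28 + 5·16.9 = 196.5
Lowest: Opt3 at 104.5.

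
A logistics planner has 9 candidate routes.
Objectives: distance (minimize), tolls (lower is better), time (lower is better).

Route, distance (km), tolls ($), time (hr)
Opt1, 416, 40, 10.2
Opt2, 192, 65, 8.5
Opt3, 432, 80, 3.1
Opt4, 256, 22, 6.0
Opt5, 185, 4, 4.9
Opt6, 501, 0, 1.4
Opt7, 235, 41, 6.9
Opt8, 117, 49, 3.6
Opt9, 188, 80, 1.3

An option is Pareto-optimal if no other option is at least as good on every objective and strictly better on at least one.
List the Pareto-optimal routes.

Opt5, Opt6, Opt8, Opt9

Opt1: dominated by Opt4 (distance 256≤416, tolls 22≤40, time 6.0≤10.2).
Opt2: dominated by Opt5 (distance 185≤192, tolls 4≤65, time 4.9≤8.5).
Opt3: dominated by Opt9 (distance 188≤432, tolls 80≤80, time 1.3≤3.1).
Opt4: dominated by Opt5 (distance 185≤256, tolls 4≤22, time 4.9≤6.0).
Opt5: not dominated.
Opt6: not dominated (best tolls).
Opt7: dominated by Opt5 (distance 185≤235, tolls 4≤41, time 4.9≤6.9).
Opt8: not dominated (best distance).
Opt9: not dominated (best time).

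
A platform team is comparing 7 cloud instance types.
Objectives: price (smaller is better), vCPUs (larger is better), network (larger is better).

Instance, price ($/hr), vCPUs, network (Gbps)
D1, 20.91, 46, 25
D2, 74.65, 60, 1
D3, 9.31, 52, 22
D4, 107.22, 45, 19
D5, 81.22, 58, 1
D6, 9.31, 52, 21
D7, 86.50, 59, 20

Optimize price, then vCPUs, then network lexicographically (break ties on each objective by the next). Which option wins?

First minimize price: best is 9.31, kept {D3, D6}.
Then maximize vCPUs: best is 52, kept {D3, D6}.
Then maximize network: best is 22, kept {D3}.

D3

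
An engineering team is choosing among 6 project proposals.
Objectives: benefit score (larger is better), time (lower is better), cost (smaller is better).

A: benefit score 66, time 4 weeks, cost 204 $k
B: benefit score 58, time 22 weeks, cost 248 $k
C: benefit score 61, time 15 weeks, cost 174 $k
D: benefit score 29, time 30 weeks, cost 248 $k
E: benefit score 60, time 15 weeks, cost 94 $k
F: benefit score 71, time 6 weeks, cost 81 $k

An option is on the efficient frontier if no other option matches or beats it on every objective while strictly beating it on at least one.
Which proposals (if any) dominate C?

F: benefit score 71≥61, time 6≤15, cost 81≤174 — dominates C.
Others (A, B, D, E) are each worse than C on at least one objective.

F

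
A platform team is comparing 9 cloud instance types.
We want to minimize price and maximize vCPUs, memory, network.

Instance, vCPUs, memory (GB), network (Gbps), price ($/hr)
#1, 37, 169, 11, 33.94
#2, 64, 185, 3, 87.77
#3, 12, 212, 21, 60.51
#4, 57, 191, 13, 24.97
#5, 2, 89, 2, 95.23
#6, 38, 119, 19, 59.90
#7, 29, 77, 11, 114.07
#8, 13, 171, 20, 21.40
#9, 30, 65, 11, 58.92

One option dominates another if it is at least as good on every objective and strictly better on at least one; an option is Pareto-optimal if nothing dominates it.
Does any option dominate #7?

#1 vs #7: vCPUs 37≥29, memory 169≥77, network 11≥11, price 33.94≤114.07 — #1 is at least as good on every objective and strictly better on at least one, so #1 dominates #7.

Yes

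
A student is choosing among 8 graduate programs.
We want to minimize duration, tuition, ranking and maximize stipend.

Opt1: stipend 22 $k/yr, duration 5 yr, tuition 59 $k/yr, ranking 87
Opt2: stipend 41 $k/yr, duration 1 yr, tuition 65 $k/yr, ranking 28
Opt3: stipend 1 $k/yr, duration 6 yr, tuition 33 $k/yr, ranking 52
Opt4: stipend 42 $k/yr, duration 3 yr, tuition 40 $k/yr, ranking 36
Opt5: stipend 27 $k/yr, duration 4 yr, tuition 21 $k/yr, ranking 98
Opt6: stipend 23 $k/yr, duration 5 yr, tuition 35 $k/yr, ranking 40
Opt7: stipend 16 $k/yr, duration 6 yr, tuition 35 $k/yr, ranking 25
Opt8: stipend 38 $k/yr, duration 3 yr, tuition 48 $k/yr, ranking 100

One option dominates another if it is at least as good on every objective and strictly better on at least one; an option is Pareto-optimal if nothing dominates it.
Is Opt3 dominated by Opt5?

Opt5 vs Opt3: Opt5 is worse on ranking (98 vs 52), so it does not dominate Opt3.

No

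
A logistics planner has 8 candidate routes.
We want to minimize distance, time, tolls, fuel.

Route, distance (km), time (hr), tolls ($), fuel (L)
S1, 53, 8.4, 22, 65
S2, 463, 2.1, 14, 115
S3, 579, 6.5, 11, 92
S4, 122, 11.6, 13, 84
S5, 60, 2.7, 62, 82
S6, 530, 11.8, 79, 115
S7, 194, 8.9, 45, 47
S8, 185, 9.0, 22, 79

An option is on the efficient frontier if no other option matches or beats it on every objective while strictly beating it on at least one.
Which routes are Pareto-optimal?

S1: not dominated (best distance).
S2: not dominated (best time).
S3: not dominated (best tolls).
S4: not dominated.
S5: not dominated.
S6: dominated by S1 (distance 53≤530, time 8.4≤11.8, tolls 22≤79, fuel 65≤115).
S7: not dominated (best fuel).
S8: dominated by S1 (distance 53≤185, time 8.4≤9.0, tolls 22≤22, fuel 65≤79).

S1, S2, S3, S4, S5, S7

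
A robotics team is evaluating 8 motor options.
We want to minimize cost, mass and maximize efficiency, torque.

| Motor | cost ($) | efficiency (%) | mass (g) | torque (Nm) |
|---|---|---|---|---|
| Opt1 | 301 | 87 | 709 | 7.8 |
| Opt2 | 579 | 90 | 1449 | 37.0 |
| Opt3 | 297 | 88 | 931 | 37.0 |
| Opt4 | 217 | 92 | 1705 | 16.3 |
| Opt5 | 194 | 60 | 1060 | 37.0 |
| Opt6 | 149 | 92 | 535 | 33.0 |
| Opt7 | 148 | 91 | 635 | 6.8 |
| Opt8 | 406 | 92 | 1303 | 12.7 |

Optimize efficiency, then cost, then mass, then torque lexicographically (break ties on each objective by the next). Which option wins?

First maximize efficiency: best is 92, kept {Opt4, Opt6, Opt8}.
Then minimize cost: best is 149, kept {Opt6}.

Opt6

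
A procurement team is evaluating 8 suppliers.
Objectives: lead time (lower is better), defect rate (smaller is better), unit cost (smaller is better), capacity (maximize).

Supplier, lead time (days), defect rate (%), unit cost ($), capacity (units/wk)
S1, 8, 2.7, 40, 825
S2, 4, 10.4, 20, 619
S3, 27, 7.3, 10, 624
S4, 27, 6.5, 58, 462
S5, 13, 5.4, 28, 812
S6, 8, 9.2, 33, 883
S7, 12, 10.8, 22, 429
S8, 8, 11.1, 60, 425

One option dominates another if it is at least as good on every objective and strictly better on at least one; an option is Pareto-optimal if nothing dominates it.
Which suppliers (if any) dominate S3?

none

S1: worse on unit cost (40 vs 10).
S2: worse on defect rate (10.4 vs 7.3).
S4: worse on unit cost (58 vs 10).
S5: worse on unit cost (28 vs 10).
S6: worse on defect rate (9.2 vs 7.3).
S7: worse on defect rate (10.8 vs 7.3).
S8: worse on defect rate (11.1 vs 7.3).
No option dominates S3.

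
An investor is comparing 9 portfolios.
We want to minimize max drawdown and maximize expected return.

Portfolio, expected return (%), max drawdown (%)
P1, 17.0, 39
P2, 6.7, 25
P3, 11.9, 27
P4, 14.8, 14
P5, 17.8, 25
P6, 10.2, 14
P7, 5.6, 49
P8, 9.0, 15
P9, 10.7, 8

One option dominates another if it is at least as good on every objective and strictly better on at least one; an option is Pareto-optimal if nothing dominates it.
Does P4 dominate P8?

Yes

P4 vs P8: expected return 14.8≥9.0, max drawdown 14≤15 — P4 is at least as good on every objective with at least one strict improvement.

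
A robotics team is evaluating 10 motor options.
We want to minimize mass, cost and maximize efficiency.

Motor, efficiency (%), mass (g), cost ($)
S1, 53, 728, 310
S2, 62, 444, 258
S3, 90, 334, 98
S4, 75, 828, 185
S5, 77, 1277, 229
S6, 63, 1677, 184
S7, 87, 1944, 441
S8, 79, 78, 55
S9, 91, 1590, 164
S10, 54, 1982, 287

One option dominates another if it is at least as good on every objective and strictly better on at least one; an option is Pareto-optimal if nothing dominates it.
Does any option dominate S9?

S1: worse on efficiency (53 vs 91).
S2: worse on efficiency (62 vs 91).
S3: worse on efficiency (90 vs 91).
S4: worse on efficiency (75 vs 91).
S5: worse on efficiency (77 vs 91).
S6: worse on efficiency (63 vs 91).
S7: worse on efficiency (87 vs 91).
S8: worse on efficiency (79 vs 91).
S10: worse on efficiency (54 vs 91).
No option is at least as good as S9 on every objective and strictly better on one.

No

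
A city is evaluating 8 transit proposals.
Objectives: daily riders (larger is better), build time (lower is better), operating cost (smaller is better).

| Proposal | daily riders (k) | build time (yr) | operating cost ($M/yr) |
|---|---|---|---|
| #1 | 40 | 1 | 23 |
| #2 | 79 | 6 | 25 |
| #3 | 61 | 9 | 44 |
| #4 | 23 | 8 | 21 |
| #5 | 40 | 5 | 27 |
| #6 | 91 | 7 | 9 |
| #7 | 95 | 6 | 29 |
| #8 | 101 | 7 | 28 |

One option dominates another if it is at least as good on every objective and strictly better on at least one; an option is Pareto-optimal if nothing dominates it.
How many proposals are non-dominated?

5

#1: not dominated (best build time).
#2: not dominated.
#3: dominated by #2 (daily riders 79≥61, build time 6≤9, operating cost 25≤44).
#4: dominated by #6 (daily riders 91≥23, build time 7≤8, operating cost 9≤21).
#5: dominated by #1 (daily riders 40≥40, build time 1≤5, operating cost 23≤27).
#6: not dominated (best operating cost).
#7: not dominated.
#8: not dominated (best daily riders).
Pareto-optimal: #1, #2, #6, #7, #8 → 5.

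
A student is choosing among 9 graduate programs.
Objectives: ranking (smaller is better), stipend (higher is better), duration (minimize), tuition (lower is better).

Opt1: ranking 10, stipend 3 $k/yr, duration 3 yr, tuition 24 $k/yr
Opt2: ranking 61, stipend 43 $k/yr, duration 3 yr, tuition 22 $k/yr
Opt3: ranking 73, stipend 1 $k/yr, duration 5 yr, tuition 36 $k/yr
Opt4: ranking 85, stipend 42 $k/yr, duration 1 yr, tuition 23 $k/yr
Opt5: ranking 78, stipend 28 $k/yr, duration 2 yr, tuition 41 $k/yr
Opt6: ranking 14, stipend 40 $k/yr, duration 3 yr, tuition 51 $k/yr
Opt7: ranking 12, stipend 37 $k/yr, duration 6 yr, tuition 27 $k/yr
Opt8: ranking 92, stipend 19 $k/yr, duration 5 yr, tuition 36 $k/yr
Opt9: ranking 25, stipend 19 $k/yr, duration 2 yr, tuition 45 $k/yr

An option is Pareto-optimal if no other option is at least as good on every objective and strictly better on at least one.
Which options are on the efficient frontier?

Opt1: not dominated (best ranking).
Opt2: not dominated (best stipend).
Opt3: dominated by Opt1 (ranking 10≤73, stipend 3≥1, duration 3≤5, tuition 24≤36).
Opt4: not dominated (best duration).
Opt5: not dominated.
Opt6: not dominated.
Opt7: not dominated.
Opt8: dominated by Opt2 (ranking 61≤92, stipend 43≥19, duration 3≤5, tuition 22≤36).
Opt9: not dominated.

Opt1, Opt2, Opt4, Opt5, Opt6, Opt7, Opt9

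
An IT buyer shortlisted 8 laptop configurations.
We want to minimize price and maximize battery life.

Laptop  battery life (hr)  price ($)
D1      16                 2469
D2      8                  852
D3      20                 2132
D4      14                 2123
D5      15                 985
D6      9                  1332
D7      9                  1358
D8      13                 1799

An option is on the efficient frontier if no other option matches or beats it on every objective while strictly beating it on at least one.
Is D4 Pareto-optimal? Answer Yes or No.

No

D5 vs D4: battery life 15≥14, price 985≤2123 — D5 is at least as good on every objective and strictly better on at least one, so D5 dominates D4.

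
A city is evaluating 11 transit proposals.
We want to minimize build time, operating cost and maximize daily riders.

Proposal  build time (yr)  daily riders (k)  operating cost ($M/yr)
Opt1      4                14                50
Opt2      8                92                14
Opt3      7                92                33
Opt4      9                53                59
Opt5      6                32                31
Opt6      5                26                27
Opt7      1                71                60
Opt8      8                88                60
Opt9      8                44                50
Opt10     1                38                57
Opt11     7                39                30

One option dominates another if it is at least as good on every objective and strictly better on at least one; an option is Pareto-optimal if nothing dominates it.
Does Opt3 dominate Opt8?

Opt3 vs Opt8: build time 7≤8, daily riders 92≥88, operating cost 33≤60 — Opt3 is at least as good on every objective with at least one strict improvement.

Yes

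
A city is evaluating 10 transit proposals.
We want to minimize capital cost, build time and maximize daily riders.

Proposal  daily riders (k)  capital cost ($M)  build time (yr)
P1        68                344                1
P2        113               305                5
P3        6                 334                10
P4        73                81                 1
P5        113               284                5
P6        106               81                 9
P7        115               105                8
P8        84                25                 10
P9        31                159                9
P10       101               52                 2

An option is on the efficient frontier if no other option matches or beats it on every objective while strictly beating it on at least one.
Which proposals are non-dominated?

P1: dominated by P4 (daily riders 73≥68, capital cost 81≤344, build time 1≤1).
P2: dominated by P5 (daily riders 113≥113, capital cost 284≤305, build time 5≤5).
P3: dominated by P2 (daily riders 113≥6, capital cost 305≤334, build time 5≤10).
P4: not dominated.
P5: not dominated.
P6: not dominated.
P7: not dominated (best daily riders).
P8: not dominated (best capital cost).
P9: dominated by P4 (daily riders 73≥31, capital cost 81≤159, build time 1≤9).
P10: not dominated.

P4, P5, P6, P7, P8, P10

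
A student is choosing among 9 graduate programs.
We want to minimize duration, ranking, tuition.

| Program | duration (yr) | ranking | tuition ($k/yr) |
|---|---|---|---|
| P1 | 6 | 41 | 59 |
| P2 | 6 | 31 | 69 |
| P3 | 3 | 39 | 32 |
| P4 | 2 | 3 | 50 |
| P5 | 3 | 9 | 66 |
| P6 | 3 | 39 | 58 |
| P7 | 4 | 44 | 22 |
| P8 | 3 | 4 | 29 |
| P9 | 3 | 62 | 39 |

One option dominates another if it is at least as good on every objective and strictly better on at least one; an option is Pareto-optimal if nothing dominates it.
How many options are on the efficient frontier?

3

P1: dominated by P3 (duration 3≤6, ranking 39≤41, tuition 32≤59).
P2: dominated by P4 (duration 2≤6, ranking 3≤31, tuition 50≤69).
P3: dominated by P8 (duration 3≤3, ranking 4≤39, tuition 29≤32).
P4: not dominated (best duration).
P5: dominated by P4 (duration 2≤3, ranking 3≤9, tuition 50≤66).
P6: dominated by P3 (duration 3≤3, ranking 39≤39, tuition 32≤58).
P7: not dominated (best tuition).
P8: not dominated.
P9: dominated by P3 (duration 3≤3, ranking 39≤62, tuition 32≤39).
Pareto-optimal: P4, P7, P8 → 3.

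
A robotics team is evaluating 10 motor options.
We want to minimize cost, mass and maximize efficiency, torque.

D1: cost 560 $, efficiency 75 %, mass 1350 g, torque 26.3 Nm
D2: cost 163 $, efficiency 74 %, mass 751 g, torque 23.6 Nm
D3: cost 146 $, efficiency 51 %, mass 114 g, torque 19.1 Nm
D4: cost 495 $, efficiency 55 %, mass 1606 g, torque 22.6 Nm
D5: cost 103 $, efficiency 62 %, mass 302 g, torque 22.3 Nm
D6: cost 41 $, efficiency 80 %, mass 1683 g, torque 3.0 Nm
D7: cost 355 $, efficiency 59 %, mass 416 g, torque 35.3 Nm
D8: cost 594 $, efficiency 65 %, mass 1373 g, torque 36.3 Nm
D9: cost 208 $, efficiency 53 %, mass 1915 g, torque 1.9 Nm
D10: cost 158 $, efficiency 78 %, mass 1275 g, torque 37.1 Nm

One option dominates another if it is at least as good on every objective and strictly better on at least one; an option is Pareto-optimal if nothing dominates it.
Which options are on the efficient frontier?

D2, D3, D5, D6, D7, D10

D1: dominated by D10 (cost 158≤560, efficiency 78≥75, mass 1275≤1350, torque 37.1≥26.3).
D2: not dominated.
D3: not dominated (best mass).
D4: dominated by D2 (cost 163≤495, efficiency 74≥55, mass 751≤1606, torque 23.6≥22.6).
D5: not dominated.
D6: not dominated (best cost).
D7: not dominated.
D8: dominated by D10 (cost 158≤594, efficiency 78≥65, mass 1275≤1373, torque 37.1≥36.3).
D9: dominated by D2 (cost 163≤208, efficiency 74≥53, mass 751≤1915, torque 23.6≥1.9).
D10: not dominated (best torque).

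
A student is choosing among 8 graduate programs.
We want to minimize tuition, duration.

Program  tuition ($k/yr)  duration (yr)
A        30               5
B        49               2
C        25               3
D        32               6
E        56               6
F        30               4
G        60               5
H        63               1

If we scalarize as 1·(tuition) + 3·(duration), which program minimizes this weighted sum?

A: 1·30 + 3·5 = 45
B: 1·49 + 3·2 = 55
C: 1·25 + 3·3 = 34
D: 1·32 + 3·6 = 50
E: 1·56 + 3·6 = 74
F: 1·30 + 3·4 = 42
G: 1·60 + 3·5 = 75
H: 1·63 + 3·1 = 66
Lowest: C at 34.

C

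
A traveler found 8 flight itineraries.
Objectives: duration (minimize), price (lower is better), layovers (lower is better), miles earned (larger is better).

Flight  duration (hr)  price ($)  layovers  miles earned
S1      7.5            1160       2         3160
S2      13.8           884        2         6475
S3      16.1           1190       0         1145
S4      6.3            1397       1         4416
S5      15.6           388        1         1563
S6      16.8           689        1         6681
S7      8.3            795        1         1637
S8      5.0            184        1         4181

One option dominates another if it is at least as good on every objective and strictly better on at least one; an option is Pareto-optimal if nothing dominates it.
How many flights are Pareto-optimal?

S1: dominated by S8 (duration 5.0≤7.5, price 184≤1160, layovers 1≤2, miles earned 4181≥3160).
S2: not dominated.
S3: not dominated (best layovers).
S4: not dominated.
S5: dominated by S8 (duration 5.0≤15.6, price 184≤388, layovers 1≤1, miles earned 4181≥1563).
S6: not dominated (best miles earned).
S7: dominated by S8 (duration 5.0≤8.3, price 184≤795, layovers 1≤1, miles earned 4181≥1637).
S8: not dominated (best duration).
Pareto-optimal: S2, S3, S4, S6, S8 → 5.

5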